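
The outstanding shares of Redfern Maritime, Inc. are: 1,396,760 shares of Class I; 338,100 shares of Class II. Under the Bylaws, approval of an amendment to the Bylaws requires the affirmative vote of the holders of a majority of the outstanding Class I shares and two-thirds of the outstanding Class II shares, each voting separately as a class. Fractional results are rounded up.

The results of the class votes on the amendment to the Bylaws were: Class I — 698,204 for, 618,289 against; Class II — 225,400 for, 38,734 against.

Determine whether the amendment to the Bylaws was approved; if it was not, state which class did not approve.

Not approved — the Class I shares did not give the required vote.

Class I: a majority of 1396760 is 698381; 698,381 required, 698,204 in favor — not approved.
Class II: 2/3 of 338100 = 225400; 225,400 required, 225,400 in favor — approved.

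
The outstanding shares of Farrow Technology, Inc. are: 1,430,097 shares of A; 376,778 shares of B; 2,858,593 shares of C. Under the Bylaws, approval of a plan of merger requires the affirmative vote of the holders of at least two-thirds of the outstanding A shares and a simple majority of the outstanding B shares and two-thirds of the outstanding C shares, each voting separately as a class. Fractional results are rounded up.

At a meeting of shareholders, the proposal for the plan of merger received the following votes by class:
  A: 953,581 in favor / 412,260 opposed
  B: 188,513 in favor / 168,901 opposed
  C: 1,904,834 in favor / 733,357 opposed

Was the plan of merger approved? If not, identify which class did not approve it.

Not approved — the C shares did not give the required vote.

A: 2/3 of 1430097 = 953398; 953,398 required, 953,581 in favor — approved.
B: a majority of 376778 is 188390; 188,390 required, 188,513 in favor — approved.
C: 2/3 of 2858593 = 1905728.67, rounded up to 1905729; 1,905,729 required, 1,904,834 in favor — not approved.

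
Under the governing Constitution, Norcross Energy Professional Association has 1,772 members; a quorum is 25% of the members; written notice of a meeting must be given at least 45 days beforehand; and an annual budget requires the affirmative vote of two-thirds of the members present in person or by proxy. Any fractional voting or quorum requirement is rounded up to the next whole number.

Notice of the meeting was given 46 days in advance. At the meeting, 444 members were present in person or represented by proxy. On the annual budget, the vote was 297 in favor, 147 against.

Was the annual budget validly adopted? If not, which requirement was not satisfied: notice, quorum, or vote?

Notice: 46 days given; 45 required. Satisfied.
Quorum: 25% of 1,772 = 443; 444 present. Satisfied.
Vote: requires two-thirds of those present (444); 2/3 of 444 = 296, so 296 needed; 297 in favor. Satisfied.

Valid — all requirements satisfied.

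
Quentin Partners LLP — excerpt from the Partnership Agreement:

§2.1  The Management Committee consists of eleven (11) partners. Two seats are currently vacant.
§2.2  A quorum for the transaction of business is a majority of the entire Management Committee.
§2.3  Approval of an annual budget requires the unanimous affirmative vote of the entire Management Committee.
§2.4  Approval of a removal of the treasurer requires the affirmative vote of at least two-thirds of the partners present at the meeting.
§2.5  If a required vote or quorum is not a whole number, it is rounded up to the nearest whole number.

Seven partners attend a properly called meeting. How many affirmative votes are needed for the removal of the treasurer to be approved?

The removal of the treasurer requires two-thirds of the partners present (7).
2/3 of 7 = 4.67, rounded up to 5.

5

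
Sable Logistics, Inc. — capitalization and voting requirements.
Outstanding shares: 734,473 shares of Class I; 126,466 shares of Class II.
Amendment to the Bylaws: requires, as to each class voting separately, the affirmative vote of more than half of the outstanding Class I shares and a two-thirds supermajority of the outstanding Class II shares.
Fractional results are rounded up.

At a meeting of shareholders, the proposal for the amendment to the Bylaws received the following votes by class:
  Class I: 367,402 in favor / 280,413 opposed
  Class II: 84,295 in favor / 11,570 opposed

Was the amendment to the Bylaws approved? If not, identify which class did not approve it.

Not approved — the Class II shares did not give the required vote.

Class I: a majority of 734473 is 367237; 367,237 required, 367,402 in favor — approved.
Class II: 2/3 of 126466 = 84310.67, rounded up to 84311; 84,311 required, 84,295 in favor — not approved.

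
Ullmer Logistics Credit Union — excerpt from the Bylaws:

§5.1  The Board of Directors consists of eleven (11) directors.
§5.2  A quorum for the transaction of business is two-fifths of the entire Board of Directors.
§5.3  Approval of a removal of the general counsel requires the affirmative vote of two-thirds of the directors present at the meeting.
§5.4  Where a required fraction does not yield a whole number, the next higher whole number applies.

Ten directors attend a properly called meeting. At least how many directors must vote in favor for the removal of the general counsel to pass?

The removal of the general counsel requires two-thirds of the directors present (10).
2/3 of 10 = 6.67, rounded up to 7.

7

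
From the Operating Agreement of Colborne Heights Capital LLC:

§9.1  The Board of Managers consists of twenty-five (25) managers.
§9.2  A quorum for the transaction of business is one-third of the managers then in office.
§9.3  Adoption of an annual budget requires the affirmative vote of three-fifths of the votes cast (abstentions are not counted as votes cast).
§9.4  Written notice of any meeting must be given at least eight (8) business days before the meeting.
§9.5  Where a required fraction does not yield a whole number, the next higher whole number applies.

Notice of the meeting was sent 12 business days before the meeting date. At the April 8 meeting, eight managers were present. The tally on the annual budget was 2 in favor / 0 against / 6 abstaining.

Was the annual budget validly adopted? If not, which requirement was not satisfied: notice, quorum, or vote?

Invalid — quorum requirement not satisfied.

Notice: 12 business days given; 8 required (12 ≥ 8). Satisfied.
Quorum: 8 present; quorum is 9. Not satisfied.
Vote: the annual budget requires three-fifths of the votes cast (8 present − 6 abstaining = 2). 3/5 of 2 = 1.20, rounded up to 2, so 2 affirmative votes are needed; 2 voted in favor. Satisfied. (Moot — without a quorum no business can be validly transacted.)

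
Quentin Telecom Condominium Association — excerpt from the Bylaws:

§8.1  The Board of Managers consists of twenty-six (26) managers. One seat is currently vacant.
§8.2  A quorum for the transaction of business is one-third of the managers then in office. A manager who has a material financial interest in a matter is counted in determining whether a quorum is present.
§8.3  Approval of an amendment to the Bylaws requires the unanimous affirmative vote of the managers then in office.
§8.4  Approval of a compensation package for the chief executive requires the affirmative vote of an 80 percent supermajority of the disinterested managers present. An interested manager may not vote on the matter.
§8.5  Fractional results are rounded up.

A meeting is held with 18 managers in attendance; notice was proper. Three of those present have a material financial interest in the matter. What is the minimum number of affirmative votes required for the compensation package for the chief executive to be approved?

12

The compensation package for the chief executive requires four-fifths of the disinterested managers present (18 − 3 = 15).
4/5 of 15 = 12.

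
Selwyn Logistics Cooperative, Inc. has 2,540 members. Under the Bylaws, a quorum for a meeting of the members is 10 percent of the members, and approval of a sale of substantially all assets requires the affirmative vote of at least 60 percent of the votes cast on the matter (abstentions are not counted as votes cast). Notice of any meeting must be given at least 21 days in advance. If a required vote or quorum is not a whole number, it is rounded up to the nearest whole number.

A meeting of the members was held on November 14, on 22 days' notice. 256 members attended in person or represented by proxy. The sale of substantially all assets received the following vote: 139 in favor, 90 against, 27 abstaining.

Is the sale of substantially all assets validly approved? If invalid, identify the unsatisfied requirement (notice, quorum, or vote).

Notice: 22 days given; 21 required. Satisfied.
Quorum: 10% of 2,540 = 254; 256 present. Satisfied.
Vote: requires three-fifths of the votes cast (256 − 27 abstaining = 229); 3/5 of 229 = 137.40, rounded up to 138, so 138 needed; 139 in favor. Satisfied.

Valid — all requirements satisfied.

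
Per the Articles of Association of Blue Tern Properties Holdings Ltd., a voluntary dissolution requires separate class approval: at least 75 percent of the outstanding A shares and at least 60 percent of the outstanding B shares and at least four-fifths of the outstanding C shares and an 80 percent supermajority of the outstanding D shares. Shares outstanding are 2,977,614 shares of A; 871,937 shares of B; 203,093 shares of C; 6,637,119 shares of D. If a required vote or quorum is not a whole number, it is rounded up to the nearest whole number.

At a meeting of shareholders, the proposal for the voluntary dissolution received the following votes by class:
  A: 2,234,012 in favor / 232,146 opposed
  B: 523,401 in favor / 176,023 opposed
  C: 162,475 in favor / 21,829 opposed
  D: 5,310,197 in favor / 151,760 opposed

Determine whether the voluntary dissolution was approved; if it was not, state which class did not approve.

A: 3/4 of 2977614 = 2233210.50, rounded up to 2233211; 2,233,211 required, 2,234,012 in favor — approved.
B: 3/5 of 871937 = 523162.20, rounded up to 523163; 523,163 required, 523,401 in favor — approved.
C: 4/5 of 203093 = 162474.40, rounded up to 162475; 162,475 required, 162,475 in favor — approved.
D: 4/5 of 6637119 = 5309695.20, rounded up to 5309696; 5,309,696 required, 5,310,197 in favor — approved.

Approved — every class gave the required vote.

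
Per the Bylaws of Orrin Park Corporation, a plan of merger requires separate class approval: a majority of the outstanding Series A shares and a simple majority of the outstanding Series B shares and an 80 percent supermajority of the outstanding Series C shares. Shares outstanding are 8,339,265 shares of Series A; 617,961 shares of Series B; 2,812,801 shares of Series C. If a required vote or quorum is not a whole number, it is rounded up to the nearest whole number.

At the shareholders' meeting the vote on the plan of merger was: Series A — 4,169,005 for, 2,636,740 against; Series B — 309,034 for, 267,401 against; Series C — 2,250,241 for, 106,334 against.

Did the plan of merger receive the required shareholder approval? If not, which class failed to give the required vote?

Series A: a majority of 8339265 is 4169633; 4,169,633 required, 4,169,005 in favor — not approved.
Series B: a majority of 617961 is 308981; 308,981 required, 309,034 in favor — approved.
Series C: 4/5 of 2812801 = 2250240.80, rounded up to 2250241; 2,250,241 required, 2,250,241 in favor — approved.

Not approved — the Series A shares did not give the required vote.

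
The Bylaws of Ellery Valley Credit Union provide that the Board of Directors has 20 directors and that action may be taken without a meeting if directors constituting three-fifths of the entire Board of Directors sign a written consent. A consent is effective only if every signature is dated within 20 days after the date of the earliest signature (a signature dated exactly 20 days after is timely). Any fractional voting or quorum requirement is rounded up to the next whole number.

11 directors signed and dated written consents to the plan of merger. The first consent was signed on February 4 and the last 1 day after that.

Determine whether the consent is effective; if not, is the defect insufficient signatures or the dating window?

Signatures required: three-fifths of 20 — 3/5 of 20 = 12, so 12 needed; 11 signed. Insufficient.
Dating window: the latest signature is 1 day after the earliest; the limit is 20 days. Within the window.

Not effective — insufficient signatures.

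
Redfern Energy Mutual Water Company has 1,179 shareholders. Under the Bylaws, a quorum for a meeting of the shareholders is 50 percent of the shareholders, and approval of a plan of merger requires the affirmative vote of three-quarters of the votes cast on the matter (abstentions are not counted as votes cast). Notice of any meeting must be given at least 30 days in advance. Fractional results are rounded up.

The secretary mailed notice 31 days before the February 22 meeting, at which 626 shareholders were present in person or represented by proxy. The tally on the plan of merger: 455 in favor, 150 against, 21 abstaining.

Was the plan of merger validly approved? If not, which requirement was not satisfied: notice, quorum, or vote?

Valid — all requirements satisfied.

Notice: 31 days given; 30 required. Satisfied.
Quorum: 50% of 1,179 = 589.50, rounded up to 590; 626 present. Satisfied.
Vote: requires three-fourths of the votes cast (626 − 21 abstaining = 605); 3/4 of 605 = 453.75, rounded up to 454, so 454 needed; 455 in favor. Satisfied.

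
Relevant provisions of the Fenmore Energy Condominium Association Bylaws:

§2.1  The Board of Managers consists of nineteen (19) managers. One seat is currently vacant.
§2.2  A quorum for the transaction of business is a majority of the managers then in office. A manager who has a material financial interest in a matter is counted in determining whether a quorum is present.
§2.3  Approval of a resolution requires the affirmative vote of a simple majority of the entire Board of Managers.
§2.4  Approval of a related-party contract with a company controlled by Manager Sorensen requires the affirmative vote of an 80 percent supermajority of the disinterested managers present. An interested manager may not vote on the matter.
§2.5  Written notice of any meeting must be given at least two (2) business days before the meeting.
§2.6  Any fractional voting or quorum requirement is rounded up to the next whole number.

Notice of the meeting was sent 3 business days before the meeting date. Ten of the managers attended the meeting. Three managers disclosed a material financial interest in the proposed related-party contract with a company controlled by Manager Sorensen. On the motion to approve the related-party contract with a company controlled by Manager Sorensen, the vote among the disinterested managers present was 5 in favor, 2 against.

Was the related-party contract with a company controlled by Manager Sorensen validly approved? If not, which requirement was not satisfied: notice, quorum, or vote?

Invalid — vote requirement not satisfied.

Notice: 3 business days given; 2 required (3 ≥ 2). Satisfied.
Quorum: 10 present (interested managers count toward quorum); quorum is 10. Satisfied.
Vote: the related-party contract with a company controlled by Manager Sorensen requires four-fifths of the disinterested managers present (10 − 3 = 7). 4/5 of 7 = 5.60, rounded up to 6, so 6 affirmative votes are needed; 5 voted in favor. Not satisfied.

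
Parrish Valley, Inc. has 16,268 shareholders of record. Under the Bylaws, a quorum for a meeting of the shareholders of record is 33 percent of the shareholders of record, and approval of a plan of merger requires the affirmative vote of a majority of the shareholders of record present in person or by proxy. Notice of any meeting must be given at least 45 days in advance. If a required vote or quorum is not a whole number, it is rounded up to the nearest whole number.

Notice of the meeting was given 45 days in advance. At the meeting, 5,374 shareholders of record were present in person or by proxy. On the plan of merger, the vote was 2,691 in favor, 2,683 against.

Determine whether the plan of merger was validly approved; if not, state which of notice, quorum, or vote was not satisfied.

Valid — all requirements satisfied.

Notice: 45 days given; 45 required. Satisfied.
Quorum: 33% of 16,268 = 5,368.44, rounded up to 5,369; 5,374 present. Satisfied.
Vote: requires a majority of those present (5,374); a majority of 5374 is 2688, so 2,688 needed; 2,691 in favor. Satisfied.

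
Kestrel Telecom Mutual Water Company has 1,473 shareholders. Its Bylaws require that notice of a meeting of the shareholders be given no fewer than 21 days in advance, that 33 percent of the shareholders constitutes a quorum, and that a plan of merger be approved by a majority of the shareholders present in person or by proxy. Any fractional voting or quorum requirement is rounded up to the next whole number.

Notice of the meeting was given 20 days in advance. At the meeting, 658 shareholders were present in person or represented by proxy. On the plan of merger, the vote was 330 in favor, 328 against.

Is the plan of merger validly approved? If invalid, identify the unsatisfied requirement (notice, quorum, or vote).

Notice: 20 days given; 21 required. Not satisfied.
Quorum: 33% of 1,473 = 486.09, rounded up to 487; 658 present. Satisfied.
Vote: requires a majority of those present (658); a majority of 658 is 330, so 330 needed; 330 in favor. Satisfied.

Invalid — notice requirement not satisfied.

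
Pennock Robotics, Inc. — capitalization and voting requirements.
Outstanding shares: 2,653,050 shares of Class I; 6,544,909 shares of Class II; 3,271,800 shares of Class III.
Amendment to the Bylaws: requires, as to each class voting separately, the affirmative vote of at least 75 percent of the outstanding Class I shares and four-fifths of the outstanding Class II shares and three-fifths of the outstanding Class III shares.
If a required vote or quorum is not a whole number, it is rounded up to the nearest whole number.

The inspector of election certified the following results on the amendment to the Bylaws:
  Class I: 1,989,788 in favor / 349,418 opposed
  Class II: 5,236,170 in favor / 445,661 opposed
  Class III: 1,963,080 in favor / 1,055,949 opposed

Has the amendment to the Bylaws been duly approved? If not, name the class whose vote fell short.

Approved — every class gave the required vote.

Class I: 3/4 of 2653050 = 1989787.50, rounded up to 1989788; 1,989,788 required, 1,989,788 in favor — approved.
Class II: 4/5 of 6544909 = 5235927.20, rounded up to 5235928; 5,235,928 required, 5,236,170 in favor — approved.
Class III: 3/5 of 3271800 = 1963080; 1,963,080 required, 1,963,080 in favor — approved.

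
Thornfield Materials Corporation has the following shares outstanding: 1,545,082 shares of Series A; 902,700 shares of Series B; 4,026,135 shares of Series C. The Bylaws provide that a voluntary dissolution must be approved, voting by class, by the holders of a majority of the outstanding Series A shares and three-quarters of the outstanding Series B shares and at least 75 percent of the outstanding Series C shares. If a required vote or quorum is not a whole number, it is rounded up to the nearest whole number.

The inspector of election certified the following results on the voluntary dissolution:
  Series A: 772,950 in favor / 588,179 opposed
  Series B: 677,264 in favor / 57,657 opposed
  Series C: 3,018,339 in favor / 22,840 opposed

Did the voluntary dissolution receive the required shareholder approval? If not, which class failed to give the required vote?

Not approved — the Series C shares did not give the required vote.

Series A: a majority of 1545082 is 772542; 772,542 required, 772,950 in favor — approved.
Series B: 3/4 of 902700 = 677025; 677,025 required, 677,264 in favor — approved.
Series C: 3/4 of 4026135 = 3019601.25, rounded up to 3019602; 3,019,602 required, 3,018,339 in favor — not approved.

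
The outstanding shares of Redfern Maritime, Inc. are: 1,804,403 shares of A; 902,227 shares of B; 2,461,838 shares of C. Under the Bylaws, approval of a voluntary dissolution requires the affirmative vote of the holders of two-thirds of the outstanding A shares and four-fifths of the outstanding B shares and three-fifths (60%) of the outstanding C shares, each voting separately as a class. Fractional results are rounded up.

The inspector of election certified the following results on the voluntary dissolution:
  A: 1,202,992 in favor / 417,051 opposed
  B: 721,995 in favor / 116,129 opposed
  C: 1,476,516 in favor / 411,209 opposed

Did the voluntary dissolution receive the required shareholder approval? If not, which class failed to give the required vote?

Not approved — the C shares did not give the required vote.

A: 2/3 of 1804403 = 1202935.33, rounded up to 1202936; 1,202,936 required, 1,202,992 in favor — approved.
B: 4/5 of 902227 = 721781.60, rounded up to 721782; 721,782 required, 721,995 in favor — approved.
C: 3/5 of 2461838 = 1477102.80, rounded up to 1477103; 1,477,103 required, 1,476,516 in favor — not approved.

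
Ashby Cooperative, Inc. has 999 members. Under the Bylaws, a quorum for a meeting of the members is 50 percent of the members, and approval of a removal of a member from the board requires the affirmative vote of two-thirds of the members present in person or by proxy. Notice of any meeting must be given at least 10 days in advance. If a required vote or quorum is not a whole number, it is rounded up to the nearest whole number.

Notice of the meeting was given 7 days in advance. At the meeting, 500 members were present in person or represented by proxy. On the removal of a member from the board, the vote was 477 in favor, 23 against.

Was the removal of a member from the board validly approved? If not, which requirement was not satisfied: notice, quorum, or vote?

Invalid — notice requirement not satisfied.

Notice: 7 days given; 10 required. Not satisfied.
Quorum: 50% of 999 = 499.50, rounded up to 500; 500 present. Satisfied.
Vote: requires two-thirds of those present (500); 2/3 of 500 = 333.33, rounded up to 334, so 334 needed; 477 in favor. Satisfied.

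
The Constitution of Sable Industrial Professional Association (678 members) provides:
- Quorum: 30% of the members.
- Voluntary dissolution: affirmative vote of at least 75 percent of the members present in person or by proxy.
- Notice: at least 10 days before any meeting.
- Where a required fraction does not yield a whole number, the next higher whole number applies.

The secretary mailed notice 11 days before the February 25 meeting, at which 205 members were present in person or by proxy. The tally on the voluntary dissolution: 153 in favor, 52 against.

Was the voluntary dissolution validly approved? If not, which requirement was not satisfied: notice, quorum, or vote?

Invalid — vote requirement not satisfied.

Notice: 11 days given; 10 required. Satisfied.
Quorum: 30% of 678 = 203.40, rounded up to 204; 205 present. Satisfied.
Vote: requires three-fourths of those present (205); 3/4 of 205 = 153.75, rounded up to 154, so 154 needed; 153 in favor. Not satisfied.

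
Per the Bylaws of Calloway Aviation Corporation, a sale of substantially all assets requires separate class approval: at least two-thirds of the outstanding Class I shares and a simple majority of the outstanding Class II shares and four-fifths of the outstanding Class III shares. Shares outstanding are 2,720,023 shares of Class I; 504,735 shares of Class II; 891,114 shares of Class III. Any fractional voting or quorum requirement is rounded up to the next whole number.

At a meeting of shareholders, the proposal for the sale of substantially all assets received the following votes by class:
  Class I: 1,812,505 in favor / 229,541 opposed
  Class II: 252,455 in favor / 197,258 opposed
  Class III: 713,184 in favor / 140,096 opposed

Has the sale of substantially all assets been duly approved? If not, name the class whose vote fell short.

Not approved — the Class I shares did not give the required vote.

Class I: 2/3 of 2720023 = 1813348.67, rounded up to 1813349; 1,813,349 required, 1,812,505 in favor — not approved.
Class II: a majority of 504735 is 252368; 252,368 required, 252,455 in favor — approved.
Class III: 4/5 of 891114 = 712891.20, rounded up to 712892; 712,892 required, 713,184 in favor — approved.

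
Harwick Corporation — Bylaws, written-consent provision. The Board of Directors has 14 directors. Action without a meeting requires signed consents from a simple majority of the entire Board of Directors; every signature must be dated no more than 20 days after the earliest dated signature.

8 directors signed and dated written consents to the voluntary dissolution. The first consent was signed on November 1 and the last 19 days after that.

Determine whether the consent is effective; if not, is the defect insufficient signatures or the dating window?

Effective — both the signature and dating-window requirements are satisfied.

Signatures required: a simple majority of 14 — a majority of 14 is 8, so 8 needed; 8 signed. Sufficient.
Dating window: the latest signature is 19 days after the earliest; the limit is 20 days. Within the window.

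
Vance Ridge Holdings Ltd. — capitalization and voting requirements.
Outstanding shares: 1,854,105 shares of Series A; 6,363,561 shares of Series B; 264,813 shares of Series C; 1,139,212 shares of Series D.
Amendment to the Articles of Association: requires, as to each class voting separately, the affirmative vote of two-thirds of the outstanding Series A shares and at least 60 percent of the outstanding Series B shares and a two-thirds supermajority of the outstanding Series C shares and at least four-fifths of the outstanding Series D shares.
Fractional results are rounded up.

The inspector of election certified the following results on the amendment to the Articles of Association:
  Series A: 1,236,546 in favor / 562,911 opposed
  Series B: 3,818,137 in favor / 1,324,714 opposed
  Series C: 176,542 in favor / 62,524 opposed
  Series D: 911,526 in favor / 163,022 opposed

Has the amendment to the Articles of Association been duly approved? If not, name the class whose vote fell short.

Approved — every class gave the required vote.

Series A: 2/3 of 1854105 = 1236070; 1,236,070 required, 1,236,546 in favor — approved.
Series B: 3/5 of 6363561 = 3818136.60, rounded up to 3818137; 3,818,137 required, 3,818,137 in favor — approved.
Series C: 2/3 of 264813 = 176542; 176,542 required, 176,542 in favor — approved.
Series D: 4/5 of 1139212 = 911369.60, rounded up to 911370; 911,370 required, 911,526 in favor — approved.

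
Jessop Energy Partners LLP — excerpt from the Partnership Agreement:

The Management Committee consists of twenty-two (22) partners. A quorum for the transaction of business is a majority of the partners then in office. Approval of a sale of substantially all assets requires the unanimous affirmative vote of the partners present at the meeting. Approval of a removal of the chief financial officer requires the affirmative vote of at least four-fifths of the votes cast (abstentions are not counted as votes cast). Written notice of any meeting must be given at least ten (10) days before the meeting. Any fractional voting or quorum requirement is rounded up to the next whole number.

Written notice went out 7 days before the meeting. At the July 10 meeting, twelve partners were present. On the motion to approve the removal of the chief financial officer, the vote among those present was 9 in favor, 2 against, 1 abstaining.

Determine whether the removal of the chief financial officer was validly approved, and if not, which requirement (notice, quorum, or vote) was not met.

Notice: 7 days given; 10 required (7 < 10). Not satisfied.
Quorum: 12 present; quorum is 12. Satisfied.
Vote: the removal of the chief financial officer requires four-fifths of the votes cast (12 present − 1 abstaining = 11). 4/5 of 11 = 8.80, rounded up to 9, so 9 affirmative votes are needed; 9 voted in favor. Satisfied.

Invalid — notice requirement not satisfied.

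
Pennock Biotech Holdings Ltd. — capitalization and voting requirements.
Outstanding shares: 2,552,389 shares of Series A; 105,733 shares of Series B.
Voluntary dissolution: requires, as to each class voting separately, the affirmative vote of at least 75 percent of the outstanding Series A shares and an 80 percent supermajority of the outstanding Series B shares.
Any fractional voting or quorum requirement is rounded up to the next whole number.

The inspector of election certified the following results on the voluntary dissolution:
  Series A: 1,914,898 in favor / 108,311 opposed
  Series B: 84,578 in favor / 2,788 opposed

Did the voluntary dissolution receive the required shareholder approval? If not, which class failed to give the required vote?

Series A: 3/4 of 2552389 = 1914291.75, rounded up to 1914292; 1,914,292 required, 1,914,898 in favor — approved.
Series B: 4/5 of 105733 = 84586.40, rounded up to 84587; 84,587 required, 84,578 in favor — not approved.

Not approved — the Series B shares did not give the required vote.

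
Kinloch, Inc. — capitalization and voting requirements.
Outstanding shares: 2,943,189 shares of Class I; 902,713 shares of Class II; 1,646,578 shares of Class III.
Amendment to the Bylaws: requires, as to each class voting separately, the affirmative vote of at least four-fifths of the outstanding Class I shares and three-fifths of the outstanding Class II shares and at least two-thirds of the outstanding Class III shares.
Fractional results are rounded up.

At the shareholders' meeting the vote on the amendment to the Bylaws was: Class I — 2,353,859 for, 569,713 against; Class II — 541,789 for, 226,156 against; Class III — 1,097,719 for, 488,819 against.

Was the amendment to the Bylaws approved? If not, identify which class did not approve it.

Class I: 4/5 of 2943189 = 2354551.20, rounded up to 2354552; 2,354,552 required, 2,353,859 in favor — not approved.
Class II: 3/5 of 902713 = 541627.80, rounded up to 541628; 541,628 required, 541,789 in favor — approved.
Class III: 2/3 of 1646578 = 1097718.67, rounded up to 1097719; 1,097,719 required, 1,097,719 in favor — approved.

Not approved — the Class I shares did not give the required vote.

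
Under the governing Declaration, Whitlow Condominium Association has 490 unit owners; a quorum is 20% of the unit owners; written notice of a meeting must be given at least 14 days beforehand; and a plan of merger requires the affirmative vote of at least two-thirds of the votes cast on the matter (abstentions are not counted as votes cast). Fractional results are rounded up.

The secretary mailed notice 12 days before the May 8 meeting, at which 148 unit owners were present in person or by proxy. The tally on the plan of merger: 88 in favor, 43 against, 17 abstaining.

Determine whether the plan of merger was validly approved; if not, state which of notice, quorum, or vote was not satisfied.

Notice: 12 days given; 14 required. Not satisfied.
Quorum: 20% of 490 = 98; 148 present. Satisfied.
Vote: requires two-thirds of the votes cast (148 − 17 abstaining = 131); 2/3 of 131 = 87.33, rounded up to 88, so 88 needed; 88 in favor. Satisfied.

Invalid — notice requirement not satisfied.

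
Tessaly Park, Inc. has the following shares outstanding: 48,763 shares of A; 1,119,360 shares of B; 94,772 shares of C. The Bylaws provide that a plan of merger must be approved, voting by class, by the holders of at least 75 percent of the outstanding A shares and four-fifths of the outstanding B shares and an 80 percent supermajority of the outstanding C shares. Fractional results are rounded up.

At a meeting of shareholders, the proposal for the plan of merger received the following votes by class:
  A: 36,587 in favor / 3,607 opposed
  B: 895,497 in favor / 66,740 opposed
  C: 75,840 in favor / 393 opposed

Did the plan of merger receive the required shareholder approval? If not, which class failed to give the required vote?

Approved — every class gave the required vote.

A: 3/4 of 48763 = 36572.25, rounded up to 36573; 36,573 required, 36,587 in favor — approved.
B: 4/5 of 1119360 = 895488; 895,488 required, 895,497 in favor — approved.
C: 4/5 of 94772 = 75817.60, rounded up to 75818; 75,818 required, 75,840 in favor — approved.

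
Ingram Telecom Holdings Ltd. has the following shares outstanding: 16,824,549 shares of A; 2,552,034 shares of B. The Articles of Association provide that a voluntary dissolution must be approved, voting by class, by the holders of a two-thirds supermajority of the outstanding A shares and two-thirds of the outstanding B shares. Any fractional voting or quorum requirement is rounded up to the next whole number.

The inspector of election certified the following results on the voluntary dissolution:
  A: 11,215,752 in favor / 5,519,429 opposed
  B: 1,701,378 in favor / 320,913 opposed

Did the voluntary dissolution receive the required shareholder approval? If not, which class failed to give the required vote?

A: 2/3 of 16824549 = 11216366; 11,216,366 required, 11,215,752 in favor — not approved.
B: 2/3 of 2552034 = 1701356; 1,701,356 required, 1,701,378 in favor — approved.

Not approved — the A shares did not give the required vote.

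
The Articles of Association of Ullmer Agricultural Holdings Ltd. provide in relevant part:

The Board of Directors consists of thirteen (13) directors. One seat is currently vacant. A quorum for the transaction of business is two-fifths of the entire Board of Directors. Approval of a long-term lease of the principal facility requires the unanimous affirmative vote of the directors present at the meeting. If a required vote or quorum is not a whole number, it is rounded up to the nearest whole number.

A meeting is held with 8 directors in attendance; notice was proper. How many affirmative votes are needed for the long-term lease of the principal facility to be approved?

The long-term lease of the principal facility requires the unanimous vote of the directors present (8).
Unanimous means all 8.

8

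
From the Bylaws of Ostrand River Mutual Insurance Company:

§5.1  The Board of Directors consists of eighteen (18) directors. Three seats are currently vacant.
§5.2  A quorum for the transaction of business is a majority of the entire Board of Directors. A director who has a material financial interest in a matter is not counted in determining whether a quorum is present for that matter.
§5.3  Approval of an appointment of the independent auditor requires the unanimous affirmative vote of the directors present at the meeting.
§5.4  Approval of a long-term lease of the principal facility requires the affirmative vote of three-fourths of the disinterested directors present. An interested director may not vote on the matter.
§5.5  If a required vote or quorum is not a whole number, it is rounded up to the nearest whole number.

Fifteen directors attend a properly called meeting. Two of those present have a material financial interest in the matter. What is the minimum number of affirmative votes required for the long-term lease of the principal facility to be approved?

The long-term lease of the principal facility requires three-fourths of the disinterested directors present (15 − 2 = 13).
3/4 of 13 = 9.75, rounded up to 10.

10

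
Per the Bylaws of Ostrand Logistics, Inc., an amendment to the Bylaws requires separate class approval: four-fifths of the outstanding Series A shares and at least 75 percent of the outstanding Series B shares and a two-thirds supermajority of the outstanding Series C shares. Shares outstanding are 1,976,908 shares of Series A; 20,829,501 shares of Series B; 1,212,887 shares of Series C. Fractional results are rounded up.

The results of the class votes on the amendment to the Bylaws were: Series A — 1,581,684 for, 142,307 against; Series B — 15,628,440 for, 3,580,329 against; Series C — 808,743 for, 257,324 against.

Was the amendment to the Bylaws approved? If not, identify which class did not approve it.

Approved — every class gave the required vote.

Series A: 4/5 of 1976908 = 1581526.40, rounded up to 1581527; 1,581,527 required, 1,581,684 in favor — approved.
Series B: 3/4 of 20829501 = 15622125.75, rounded up to 15622126; 15,622,126 required, 15,628,440 in favor — approved.
Series C: 2/3 of 1212887 = 808591.33, rounded up to 808592; 808,592 required, 808,743 in favor — approved.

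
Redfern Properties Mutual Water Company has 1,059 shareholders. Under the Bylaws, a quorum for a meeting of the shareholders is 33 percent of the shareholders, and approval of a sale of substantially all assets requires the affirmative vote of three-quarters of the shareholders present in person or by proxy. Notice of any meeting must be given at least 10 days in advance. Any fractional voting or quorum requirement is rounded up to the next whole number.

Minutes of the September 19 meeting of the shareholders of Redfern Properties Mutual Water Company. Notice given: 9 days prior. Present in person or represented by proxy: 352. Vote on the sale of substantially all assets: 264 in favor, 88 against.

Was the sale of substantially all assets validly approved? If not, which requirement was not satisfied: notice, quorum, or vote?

Invalid — notice requirement not satisfied.

Notice: 9 days given; 10 required. Not satisfied.
Quorum: 33% of 1,059 = 349.47, rounded up to 350; 352 present. Satisfied.
Vote: requires three-fourths of those present (352); 3/4 of 352 = 264, so 264 needed; 264 in favor. Satisfied.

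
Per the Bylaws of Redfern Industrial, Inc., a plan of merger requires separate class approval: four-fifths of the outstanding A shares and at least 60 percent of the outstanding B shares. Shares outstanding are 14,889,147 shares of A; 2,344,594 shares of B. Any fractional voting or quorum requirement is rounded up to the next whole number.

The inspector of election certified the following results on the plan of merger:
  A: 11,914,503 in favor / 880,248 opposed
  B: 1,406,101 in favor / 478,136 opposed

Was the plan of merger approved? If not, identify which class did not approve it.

Not approved — the B shares did not give the required vote.

A: 4/5 of 14889147 = 11911317.60, rounded up to 11911318; 11,911,318 required, 11,914,503 in favor — approved.
B: 3/5 of 2344594 = 1406756.40, rounded up to 1406757; 1,406,757 required, 1,406,101 in favor — not approved.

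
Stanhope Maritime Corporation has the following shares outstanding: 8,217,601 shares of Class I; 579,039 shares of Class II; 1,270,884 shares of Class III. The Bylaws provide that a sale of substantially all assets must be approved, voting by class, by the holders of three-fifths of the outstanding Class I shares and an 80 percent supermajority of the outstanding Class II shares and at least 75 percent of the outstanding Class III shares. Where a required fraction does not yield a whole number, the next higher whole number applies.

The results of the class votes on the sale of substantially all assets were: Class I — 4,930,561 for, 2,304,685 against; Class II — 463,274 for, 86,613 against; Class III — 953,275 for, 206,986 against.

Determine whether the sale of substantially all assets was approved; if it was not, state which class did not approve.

Approved — every class gave the required vote.

Class I: 3/5 of 8217601 = 4930560.60, rounded up to 4930561; 4,930,561 required, 4,930,561 in favor — approved.
Class II: 4/5 of 579039 = 463231.20, rounded up to 463232; 463,232 required, 463,274 in favor — approved.
Class III: 3/4 of 1270884 = 953163; 953,163 required, 953,275 in favor — approved.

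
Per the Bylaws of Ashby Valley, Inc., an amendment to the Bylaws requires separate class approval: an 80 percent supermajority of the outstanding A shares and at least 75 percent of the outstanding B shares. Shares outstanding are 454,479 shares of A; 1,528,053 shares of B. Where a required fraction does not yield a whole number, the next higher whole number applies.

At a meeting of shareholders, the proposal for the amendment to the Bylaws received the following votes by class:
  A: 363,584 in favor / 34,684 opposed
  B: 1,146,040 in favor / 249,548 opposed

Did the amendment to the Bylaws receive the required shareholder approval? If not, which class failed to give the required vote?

A: 4/5 of 454479 = 363583.20, rounded up to 363584; 363,584 required, 363,584 in favor — approved.
B: 3/4 of 1528053 = 1146039.75, rounded up to 1146040; 1,146,040 required, 1,146,040 in favor — approved.

Approved — every class gave the required vote.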